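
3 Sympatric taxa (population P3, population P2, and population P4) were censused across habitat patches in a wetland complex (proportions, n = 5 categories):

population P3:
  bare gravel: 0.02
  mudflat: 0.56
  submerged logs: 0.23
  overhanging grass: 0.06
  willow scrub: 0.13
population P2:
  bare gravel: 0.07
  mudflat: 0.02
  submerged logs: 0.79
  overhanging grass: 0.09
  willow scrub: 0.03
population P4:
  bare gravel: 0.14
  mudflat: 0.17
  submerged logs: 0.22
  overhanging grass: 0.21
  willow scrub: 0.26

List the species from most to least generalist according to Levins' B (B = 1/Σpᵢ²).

population P4 > population P3 > population P2

Σp_P3ᵢ² = 0.02² + 0.56² + 0.23² + 0.06² + 0.13² = 0.0004 + 0.3136 + 0.0529 + 0.0036 + 0.0169 = 0.3874
B_P3 = 1 / 0.3874 = 2.5813
Σp_P2ᵢ² = 0.07² + 0.02² + 0.79² + 0.09² + 0.03² = 0.0049 + 0.0004 + 0.6241 + 0.0081 + 0.0009 = 0.6384
B_P2 = 1 / 0.6384 = 1.5664
Σp_P4ᵢ² = 0.14² + 0.17² + 0.22² + 0.21² + 0.26² = 0.0196 + 0.0289 + 0.0484 + 0.0441 + 0.0676 = 0.2086
B_P4 = 1 / 0.2086 = 4.7939
Ranking by B (broadest → narrowest): population P4 (4.79) > population P3 (2.58) > population P2 (1.57)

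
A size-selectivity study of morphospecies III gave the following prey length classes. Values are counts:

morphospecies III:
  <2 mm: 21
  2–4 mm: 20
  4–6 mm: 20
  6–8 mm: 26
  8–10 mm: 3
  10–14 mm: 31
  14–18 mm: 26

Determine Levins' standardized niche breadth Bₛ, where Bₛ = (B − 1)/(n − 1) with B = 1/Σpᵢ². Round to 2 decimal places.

0.84

Proportions for morphospecies III (n=147): 21/147=0.1429, 20/147=0.1361, 20/147=0.1361, 26/147=0.1769, 3/147=0.0204, 31/147=0.2109, 26/147=0.1769
Σpᵢ² = 0.1429² + 0.1361² + 0.1361² + 0.1769² + 0.0204² + 0.2109² + 0.1769² = 0.020420 + 0.018523 + 0.018523 + 0.031294 + 0.000416 + 0.044479 + 0.031294 = 0.164949
B = 1 / 0.164949 = 6.0625
Bₛ = (B − 1)/(n − 1) = (6.0625 − 1)/(7 − 1) = 5.0625/6 = 0.8438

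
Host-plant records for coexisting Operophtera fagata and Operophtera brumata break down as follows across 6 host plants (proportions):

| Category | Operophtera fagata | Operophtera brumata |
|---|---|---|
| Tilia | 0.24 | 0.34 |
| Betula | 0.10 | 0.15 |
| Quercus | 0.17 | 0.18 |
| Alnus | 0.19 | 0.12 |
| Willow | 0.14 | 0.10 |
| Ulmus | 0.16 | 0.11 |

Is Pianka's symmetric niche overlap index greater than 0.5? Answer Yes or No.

Yes

Σ p₁ᵢp₂ᵢ = 0.0816 + 0.0150 + 0.0306 + 0.0228 + 0.0140 + 0.0176 = 0.1816
Σp_1ᵢ² = 0.24² + 0.10² + 0.17² + 0.19² + 0.14² + 0.16² = 0.0576 + 0.0100 + 0.0289 + 0.0361 + 0.0196 + 0.0256 = 0.1778
Σp_2ᵢ² = 0.34² + 0.15² + 0.18² + 0.12² + 0.10² + 0.11² = 0.1156 + 0.0225 + 0.0324 + 0.0144 + 0.0100 + 0.0121 = 0.2070
O = 0.1816 / √(0.1778 × 0.2070) = 0.1816 / 0.19185 = 0.9466
O = 0.9466 > 0.5 → Yes.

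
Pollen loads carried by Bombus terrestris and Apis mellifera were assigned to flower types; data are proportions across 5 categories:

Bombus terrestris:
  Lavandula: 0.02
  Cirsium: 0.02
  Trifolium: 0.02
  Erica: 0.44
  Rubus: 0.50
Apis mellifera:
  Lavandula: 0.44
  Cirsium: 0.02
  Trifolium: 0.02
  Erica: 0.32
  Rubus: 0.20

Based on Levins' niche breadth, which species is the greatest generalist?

Apis mellifera

Σp_terrᵢ² = 0.02² + 0.02² + 0.02² + 0.44² + 0.50² = 0.0004 + 0.0004 + 0.0004 + 0.1936 + 0.2500 = 0.4448
B_terr = 1 / 0.4448 = 2.2482
Σp_mellᵢ² = 0.44² + 0.02² + 0.02² + 0.32² + 0.20² = 0.1936 + 0.0004 + 0.0004 + 0.1024 + 0.0400 = 0.3368
B_mell = 1 / 0.3368 = 2.9691
Highest B → broadest niche (most generalist): Apis mellifera (B = 2.97).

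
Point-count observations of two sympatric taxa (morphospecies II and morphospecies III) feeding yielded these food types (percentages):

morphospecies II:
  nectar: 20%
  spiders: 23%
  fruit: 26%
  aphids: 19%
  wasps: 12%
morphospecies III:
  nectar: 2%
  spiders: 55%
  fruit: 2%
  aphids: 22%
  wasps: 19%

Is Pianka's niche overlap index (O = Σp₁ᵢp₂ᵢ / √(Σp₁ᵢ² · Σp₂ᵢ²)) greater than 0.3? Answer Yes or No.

Yes

Convert percentages to proportions (divide by 100).
Σ p₁ᵢp₂ᵢ = 0.0040 + 0.1265 + 0.0052 + 0.0418 + 0.0228 = 0.2003
Σp_1ᵢ² = 0.20² + 0.23² + 0.26² + 0.19² + 0.12² = 0.0400 + 0.0529 + 0.0676 + 0.0361 + 0.0144 = 0.2110
Σp_2ᵢ² = 0.02² + 0.55² + 0.02² + 0.22² + 0.19² = 0.0004 + 0.3025 + 0.0004 + 0.0484 + 0.0361 = 0.3878
O = 0.2003 / √(0.2110 × 0.3878) = 0.2003 / 0.28605 = 0.7002
O = 0.7002 > 0.3 → Yes.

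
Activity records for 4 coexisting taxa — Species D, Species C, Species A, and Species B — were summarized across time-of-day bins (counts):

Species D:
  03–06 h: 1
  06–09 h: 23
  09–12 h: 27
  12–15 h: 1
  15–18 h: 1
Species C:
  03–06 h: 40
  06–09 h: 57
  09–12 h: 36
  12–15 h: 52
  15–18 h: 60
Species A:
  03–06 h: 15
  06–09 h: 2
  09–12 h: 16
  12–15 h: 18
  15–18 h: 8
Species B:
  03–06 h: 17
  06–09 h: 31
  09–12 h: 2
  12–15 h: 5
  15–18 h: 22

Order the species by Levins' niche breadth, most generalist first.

Proportions for Species D (n=53): 1/53=0.0189, 23/53=0.4340, 27/53=0.5094, 1/53=0.0189, 1/53=0.0189
Proportions for Species C (n=245): 40/245=0.1633, 57/245=0.2327, 36/245=0.1469, 52/245=0.2122, 60/245=0.2449
Proportions for Species A (n=59): 15/59=0.2542, 2/59=0.0339, 16/59=0.2712, 18/59=0.3051, 8/59=0.1356
Proportions for Species B (n=77): 17/77=0.2208, 31/77=0.4026, 2/77=0.0260, 5/77=0.0649, 22/77=0.2857
Σp_Dᵢ² = 0.0189² + 0.4340² + 0.5094² + 0.0189² + 0.0189² = 0.000357 + 0.188356 + 0.259488 + 0.000357 + 0.000357 = 0.448915
B_D = 1 / 0.448915 = 2.2276
Σp_Cᵢ² = 0.1633² + 0.2327² + 0.1469² + 0.2122² + 0.2449² = 0.026667 + 0.054149 + 0.021580 + 0.045029 + 0.059976 = 0.207401
B_C = 1 / 0.207401 = 4.8216
Σp_Aᵢ² = 0.2542² + 0.0339² + 0.2712² + 0.3051² + 0.1356² = 0.064618 + 0.001149 + 0.073549 + 0.093086 + 0.018387 = 0.250789
B_A = 1 / 0.250789 = 3.9874
Σp_Bᵢ² = 0.2208² + 0.4026² + 0.0260² + 0.0649² + 0.2857² = 0.048753 + 0.162087 + 0.000676 + 0.004212 + 0.081624 = 0.297352
B_B = 1 / 0.297352 = 3.3630
Ranking by B (broadest → narrowest): Species C (4.82) > Species A (3.99) > Species B (3.36) > Species D (2.23)

Species C > Species A > Species B > Species D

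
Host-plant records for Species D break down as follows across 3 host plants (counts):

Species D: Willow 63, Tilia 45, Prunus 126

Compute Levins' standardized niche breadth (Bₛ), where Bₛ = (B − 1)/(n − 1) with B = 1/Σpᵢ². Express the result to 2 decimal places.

Proportions for Species D (n=234): 63/234=0.2692, 45/234=0.1923, 126/234=0.5385
Σpᵢ² = 0.2692² + 0.1923² + 0.5385² = 0.072469 + 0.036979 + 0.289982 = 0.399430
B = 1 / 0.399430 = 2.5036
Bₛ = (B − 1)/(n − 1) = (2.5036 − 1)/(3 − 1) = 1.5036/2 = 0.7518

0.75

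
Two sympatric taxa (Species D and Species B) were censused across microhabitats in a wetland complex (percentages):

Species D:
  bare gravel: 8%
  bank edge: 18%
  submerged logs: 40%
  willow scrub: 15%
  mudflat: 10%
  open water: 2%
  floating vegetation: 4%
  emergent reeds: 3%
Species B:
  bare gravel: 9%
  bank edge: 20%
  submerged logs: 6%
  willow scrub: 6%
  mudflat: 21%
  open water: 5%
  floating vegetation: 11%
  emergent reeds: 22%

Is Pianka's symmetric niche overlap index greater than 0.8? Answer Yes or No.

Convert percentages to proportions (divide by 100).
Σ p₁ᵢp₂ᵢ = 0.0072 + 0.0360 + 0.0240 + 0.0090 + 0.0210 + 0.0010 + 0.0044 + 0.0066 = 0.1092
Σp_1ᵢ² = 0.08² + 0.18² + 0.40² + 0.15² + 0.10² + 0.02² + 0.04² + 0.03² = 0.0064 + 0.0324 + 0.1600 + 0.0225 + 0.0100 + 0.0004 + 0.0016 + 0.0009 = 0.2342
Σp_2ᵢ² = 0.09² + 0.20² + 0.06² + 0.06² + 0.21² + 0.05² + 0.11² + 0.22² = 0.0081 + 0.0400 + 0.0036 + 0.0036 + 0.0441 + 0.0025 + 0.0121 + 0.0484 = 0.1624
O = 0.1092 / √(0.2342 × 0.1624) = 0.1092 / 0.19502 = 0.5599
O = 0.5599 < 0.8 → No.

No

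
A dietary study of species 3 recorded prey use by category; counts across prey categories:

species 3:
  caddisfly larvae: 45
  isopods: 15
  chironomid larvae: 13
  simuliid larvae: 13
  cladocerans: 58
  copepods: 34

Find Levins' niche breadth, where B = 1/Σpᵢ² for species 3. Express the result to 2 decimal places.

Proportions for species 3 (n=178): 45/178=0.2528, 15/178=0.0843, 13/178=0.0730, 13/178=0.0730, 58/178=0.3258, 34/178=0.1910
Σpᵢ² = 0.2528² + 0.0843² + 0.0730² + 0.0730² + 0.3258² + 0.1910² = 0.063908 + 0.007106 + 0.005329 + 0.005329 + 0.106146 + 0.036481 = 0.224299
B = 1 / 0.224299 = 4.4583

4.46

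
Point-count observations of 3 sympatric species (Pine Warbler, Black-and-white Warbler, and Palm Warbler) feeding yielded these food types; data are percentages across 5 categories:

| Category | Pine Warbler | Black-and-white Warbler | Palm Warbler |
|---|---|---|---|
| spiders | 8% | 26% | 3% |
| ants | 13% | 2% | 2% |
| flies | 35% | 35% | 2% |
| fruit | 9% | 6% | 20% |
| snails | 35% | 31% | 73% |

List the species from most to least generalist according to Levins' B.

Pine Warbler > Black-and-white Warbler > Palm Warbler

Convert percentages to proportions (divide by 100).
Σp_Pineᵢ² = 0.08² + 0.13² + 0.35² + 0.09² + 0.35² = 0.0064 + 0.0169 + 0.1225 + 0.0081 + 0.1225 = 0.2764
B_Pine = 1 / 0.2764 = 3.6179
Σp_Blacᵢ² = 0.26² + 0.02² + 0.35² + 0.06² + 0.31² = 0.0676 + 0.0004 + 0.1225 + 0.0036 + 0.0961 = 0.2902
B_Blac = 1 / 0.2902 = 3.4459
Σp_Palmᵢ² = 0.03² + 0.02² + 0.02² + 0.20² + 0.73² = 0.0009 + 0.0004 + 0.0004 + 0.0400 + 0.5329 = 0.5746
B_Palm = 1 / 0.5746 = 1.7403
Ranking by B (broadest → narrowest): Pine Warbler (3.62) > Black-and-white Warbler (3.45) > Palm Warbler (1.74)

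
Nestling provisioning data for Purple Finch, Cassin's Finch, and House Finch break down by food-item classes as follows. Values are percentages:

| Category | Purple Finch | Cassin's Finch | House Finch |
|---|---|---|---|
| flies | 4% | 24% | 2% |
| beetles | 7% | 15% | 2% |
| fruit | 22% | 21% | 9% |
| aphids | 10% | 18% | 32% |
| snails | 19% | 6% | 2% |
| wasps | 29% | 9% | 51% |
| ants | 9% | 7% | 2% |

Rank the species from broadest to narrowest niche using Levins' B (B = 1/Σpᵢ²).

Cassin's Finch > Purple Finch > House Finch

Convert percentages to proportions (divide by 100).
Σp_Purpᵢ² = 0.04² + 0.07² + 0.22² + 0.10² + 0.19² + 0.29² + 0.09² = 0.0016 + 0.0049 + 0.0484 + 0.0100 + 0.0361 + 0.0841 + 0.0081 = 0.1932
B_Purp = 1 / 0.1932 = 5.1760
Σp_Cassᵢ² = 0.24² + 0.15² + 0.21² + 0.18² + 0.06² + 0.09² + 0.07² = 0.0576 + 0.0225 + 0.0441 + 0.0324 + 0.0036 + 0.0081 + 0.0049 = 0.1732
B_Cass = 1 / 0.1732 = 5.7737
Σp_Housᵢ² = 0.02² + 0.02² + 0.09² + 0.32² + 0.02² + 0.51² + 0.02² = 0.0004 + 0.0004 + 0.0081 + 0.1024 + 0.0004 + 0.2601 + 0.0004 = 0.3722
B_Hous = 1 / 0.3722 = 2.6867
Ranking by B (broadest → narrowest): Cassin's Finch (5.77) > Purple Finch (5.18) > House Finch (2.69)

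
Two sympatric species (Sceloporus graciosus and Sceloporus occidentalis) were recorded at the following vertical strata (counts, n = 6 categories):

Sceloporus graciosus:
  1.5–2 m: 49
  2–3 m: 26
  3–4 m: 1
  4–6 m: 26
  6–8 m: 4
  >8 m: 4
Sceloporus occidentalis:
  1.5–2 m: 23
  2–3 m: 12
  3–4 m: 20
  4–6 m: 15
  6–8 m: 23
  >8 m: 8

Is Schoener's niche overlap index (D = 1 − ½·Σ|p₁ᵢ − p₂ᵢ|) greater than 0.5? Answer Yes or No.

Proportions for Sceloporus graciosus (n=110): 49/110=0.4455, 26/110=0.2364, 1/110=0.0091, 26/110=0.2364, 4/110=0.0364, 4/110=0.0364
Proportions for Sceloporus occidentalis (n=101): 23/101=0.2277, 12/101=0.1188, 20/101=0.1980, 15/101=0.1485, 23/101=0.2277, 8/101=0.0792
Σ|p₁ᵢ − p₂ᵢ| = 0.2178 + 0.1176 + 0.1889 + 0.0879 + 0.1913 + 0.0428 = 0.8463
D = 1 − ½ × 0.8463 = 1 − 0.42315 = 0.57685
D = 0.57685 > 0.5 → Yes.

Yes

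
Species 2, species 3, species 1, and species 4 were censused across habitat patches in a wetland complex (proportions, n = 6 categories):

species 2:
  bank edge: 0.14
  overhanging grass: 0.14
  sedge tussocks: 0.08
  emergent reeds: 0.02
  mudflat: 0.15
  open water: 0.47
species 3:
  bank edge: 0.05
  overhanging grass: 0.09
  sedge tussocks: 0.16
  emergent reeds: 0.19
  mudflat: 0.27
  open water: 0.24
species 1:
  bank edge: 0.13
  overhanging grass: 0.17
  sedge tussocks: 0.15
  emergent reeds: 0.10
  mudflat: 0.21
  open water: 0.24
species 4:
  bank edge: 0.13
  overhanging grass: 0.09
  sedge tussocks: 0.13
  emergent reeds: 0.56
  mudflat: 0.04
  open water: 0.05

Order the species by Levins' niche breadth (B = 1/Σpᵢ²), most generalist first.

Σp_2ᵢ² = 0.14² + 0.14² + 0.08² + 0.02² + 0.15² + 0.47² = 0.0196 + 0.0196 + 0.0064 + 0.0004 + 0.0225 + 0.2209 = 0.2894
B_2 = 1 / 0.2894 = 3.4554
Σp_3ᵢ² = 0.05² + 0.09² + 0.16² + 0.19² + 0.27² + 0.24² = 0.0025 + 0.0081 + 0.0256 + 0.0361 + 0.0729 + 0.0576 = 0.2028
B_3 = 1 / 0.2028 = 4.9310
Σp_1ᵢ² = 0.13² + 0.17² + 0.15² + 0.10² + 0.21² + 0.24² = 0.0169 + 0.0289 + 0.0225 + 0.0100 + 0.0441 + 0.0576 = 0.1800
B_1 = 1 / 0.1800 = 5.5556
Σp_4ᵢ² = 0.13² + 0.09² + 0.13² + 0.56² + 0.04² + 0.05² = 0.0169 + 0.0081 + 0.0169 + 0.3136 + 0.0016 + 0.0025 = 0.3596
B_4 = 1 / 0.3596 = 2.7809
Ranking by B (broadest → narrowest): species 1 (5.56) > species 3 (4.93) > species 2 (3.46) > species 4 (2.78)

species 1 > species 3 > species 2 > species 4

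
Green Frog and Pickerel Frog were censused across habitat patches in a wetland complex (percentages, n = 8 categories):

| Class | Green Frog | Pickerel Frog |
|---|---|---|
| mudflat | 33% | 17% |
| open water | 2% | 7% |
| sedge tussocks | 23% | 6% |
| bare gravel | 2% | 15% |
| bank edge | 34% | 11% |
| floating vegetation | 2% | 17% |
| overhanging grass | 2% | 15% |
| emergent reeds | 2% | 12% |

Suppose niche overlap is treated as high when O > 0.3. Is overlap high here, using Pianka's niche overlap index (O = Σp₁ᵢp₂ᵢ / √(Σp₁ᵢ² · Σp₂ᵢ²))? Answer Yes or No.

Convert percentages to proportions (divide by 100).
Σ p₁ᵢp₂ᵢ = 0.0561 + 0.0014 + 0.0138 + 0.0030 + 0.0374 + 0.0034 + 0.0030 + 0.0024 = 0.1205
Σp_1ᵢ² = 0.33² + 0.02² + 0.23² + 0.02² + 0.34² + 0.02² + 0.02² + 0.02² = 0.1089 + 0.0004 + 0.0529 + 0.0004 + 0.1156 + 0.0004 + 0.0004 + 0.0004 = 0.2794
Σp_2ᵢ² = 0.17² + 0.07² + 0.06² + 0.15² + 0.11² + 0.17² + 0.15² + 0.12² = 0.0289 + 0.0049 + 0.0036 + 0.0225 + 0.0121 + 0.0289 + 0.0225 + 0.0144 = 0.1378
O = 0.1205 / √(0.2794 × 0.1378) = 0.1205 / 0.19622 = 0.6141
O = 0.6141 > 0.3 → Yes.

Yes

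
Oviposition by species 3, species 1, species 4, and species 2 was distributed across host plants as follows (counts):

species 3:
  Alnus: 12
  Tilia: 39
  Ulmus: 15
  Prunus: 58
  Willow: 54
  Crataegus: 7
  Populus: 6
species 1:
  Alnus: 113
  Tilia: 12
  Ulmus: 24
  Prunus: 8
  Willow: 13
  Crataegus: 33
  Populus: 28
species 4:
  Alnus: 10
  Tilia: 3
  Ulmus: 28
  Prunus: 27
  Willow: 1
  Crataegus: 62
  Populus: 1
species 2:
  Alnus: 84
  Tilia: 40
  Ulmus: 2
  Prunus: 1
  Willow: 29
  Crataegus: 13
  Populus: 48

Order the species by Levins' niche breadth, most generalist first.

species 3 > species 2 > species 1 > species 4

Proportions for species 3 (n=191): 12/191=0.0628, 39/191=0.2042, 15/191=0.0785, 58/191=0.3037, 54/191=0.2827, 7/191=0.0366, 6/191=0.0314
Proportions for species 1 (n=231): 113/231=0.4892, 12/231=0.0519, 24/231=0.1039, 8/231=0.0346, 13/231=0.0563, 33/231=0.1429, 28/231=0.1212
Proportions for species 4 (n=132): 10/132=0.0758, 3/132=0.0227, 28/132=0.2121, 27/132=0.2045, 1/132=0.0076, 62/132=0.4697, 1/132=0.0076
Proportions for species 2 (n=217): 84/217=0.3871, 40/217=0.1843, 2/217=0.0092, 1/217=0.0046, 29/217=0.1336, 13/217=0.0599, 48/217=0.2212
Σp_3ᵢ² = 0.0628² + 0.2042² + 0.0785² + 0.3037² + 0.2827² + 0.0366² + 0.0314² = 0.003944 + 0.041698 + 0.006162 + 0.092234 + 0.079919 + 0.001340 + 0.000986 = 0.226283
B_3 = 1 / 0.226283 = 4.4192
Σp_1ᵢ² = 0.4892² + 0.0519² + 0.1039² + 0.0346² + 0.0563² + 0.1429² + 0.1212² = 0.239317 + 0.002694 + 0.010795 + 0.001197 + 0.003170 + 0.020420 + 0.014689 = 0.292282
B_1 = 1 / 0.292282 = 3.4214
Σp_4ᵢ² = 0.0758² + 0.0227² + 0.2121² + 0.2045² + 0.0076² + 0.4697² + 0.0076² = 0.005746 + 0.000515 + 0.044986 + 0.041820 + 0.000058 + 0.220618 + 0.000058 = 0.313801
B_4 = 1 / 0.313801 = 3.1867
Σp_2ᵢ² = 0.3871² + 0.1843² + 0.0092² + 0.0046² + 0.1336² + 0.0599² + 0.2212² = 0.149846 + 0.033966 + 0.000085 + 0.000021 + 0.017849 + 0.003588 + 0.048929 = 0.254284
B_2 = 1 / 0.254284 = 3.9326
Ranking by B (broadest → narrowest): species 3 (4.42) > species 2 (3.93) > species 1 (3.42) > species 4 (3.19)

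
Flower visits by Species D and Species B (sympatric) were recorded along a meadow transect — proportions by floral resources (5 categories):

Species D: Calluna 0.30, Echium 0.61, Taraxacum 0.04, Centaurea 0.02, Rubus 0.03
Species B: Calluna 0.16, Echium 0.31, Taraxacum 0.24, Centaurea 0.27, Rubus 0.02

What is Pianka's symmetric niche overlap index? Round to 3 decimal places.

0.737

Σ p₁ᵢp₂ᵢ = 0.0480 + 0.1891 + 0.0096 + 0.0054 + 0.0006 = 0.2527
Σp_1ᵢ² = 0.30² + 0.61² + 0.04² + 0.02² + 0.03² = 0.0900 + 0.3721 + 0.0016 + 0.0004 + 0.0009 = 0.4650
Σp_2ᵢ² = 0.16² + 0.31² + 0.24² + 0.27² + 0.02² = 0.0256 + 0.0961 + 0.0576 + 0.0729 + 0.0004 = 0.2526
O = 0.2527 / √(0.4650 × 0.2526) = 0.2527 / 0.342723 = 0.73733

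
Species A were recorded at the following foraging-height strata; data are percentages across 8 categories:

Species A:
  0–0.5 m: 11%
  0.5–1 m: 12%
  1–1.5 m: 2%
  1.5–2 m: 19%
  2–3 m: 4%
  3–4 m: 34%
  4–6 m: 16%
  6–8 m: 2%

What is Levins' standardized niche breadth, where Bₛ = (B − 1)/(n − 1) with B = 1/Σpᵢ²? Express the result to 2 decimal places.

Convert percentages to proportions (divide by 100).
Σpᵢ² = 0.11² + 0.12² + 0.02² + 0.19² + 0.04² + 0.34² + 0.16² + 0.02² = 0.0121 + 0.0144 + 0.0004 + 0.0361 + 0.0016 + 0.1156 + 0.0256 + 0.0004 = 0.2062
B = 1 / 0.2062 = 4.8497
Bₛ = (B − 1)/(n − 1) = (4.8497 − 1)/(8 − 1) = 3.8497/7 = 0.5500

0.55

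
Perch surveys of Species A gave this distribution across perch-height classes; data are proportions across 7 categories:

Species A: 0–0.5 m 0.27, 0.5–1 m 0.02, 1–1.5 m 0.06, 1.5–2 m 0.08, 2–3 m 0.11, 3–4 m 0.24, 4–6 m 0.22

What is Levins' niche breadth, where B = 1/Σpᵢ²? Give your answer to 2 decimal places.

4.97

Σpᵢ² = 0.27² + 0.02² + 0.06² + 0.08² + 0.11² + 0.24² + 0.22² = 0.0729 + 0.0004 + 0.0036 + 0.0064 + 0.0121 + 0.0576 + 0.0484 = 0.2014
B = 1 / 0.2014 = 4.9652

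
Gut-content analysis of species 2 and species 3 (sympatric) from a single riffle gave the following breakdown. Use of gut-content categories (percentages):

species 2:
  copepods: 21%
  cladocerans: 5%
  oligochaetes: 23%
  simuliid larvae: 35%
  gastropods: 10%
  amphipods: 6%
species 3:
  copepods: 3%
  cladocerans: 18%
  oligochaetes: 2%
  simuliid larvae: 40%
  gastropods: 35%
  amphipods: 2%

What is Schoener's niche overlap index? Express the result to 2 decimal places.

Convert percentages to proportions (divide by 100).
Σ|p₁ᵢ − p₂ᵢ| = 0.18 + 0.13 + 0.21 + 0.05 + 0.25 + 0.04 = 0.86
D = 1 − ½ × 0.86 = 1 − 0.430 = 0.5700

0.57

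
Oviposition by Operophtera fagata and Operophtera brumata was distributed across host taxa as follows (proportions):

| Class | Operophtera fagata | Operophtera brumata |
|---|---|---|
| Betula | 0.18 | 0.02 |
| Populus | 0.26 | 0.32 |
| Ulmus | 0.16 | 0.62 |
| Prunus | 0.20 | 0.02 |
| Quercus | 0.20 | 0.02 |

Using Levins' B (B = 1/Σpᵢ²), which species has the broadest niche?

Operophtera fagata

Σp_fagaᵢ² = 0.18² + 0.26² + 0.16² + 0.20² + 0.20² = 0.0324 + 0.0676 + 0.0256 + 0.0400 + 0.0400 = 0.2056
B_faga = 1 / 0.2056 = 4.8638
Σp_brumᵢ² = 0.02² + 0.32² + 0.62² + 0.02² + 0.02² = 0.0004 + 0.1024 + 0.3844 + 0.0004 + 0.0004 = 0.4880
B_brum = 1 / 0.4880 = 2.0492
Highest B → broadest niche (most generalist): Operophtera fagata (B = 4.86).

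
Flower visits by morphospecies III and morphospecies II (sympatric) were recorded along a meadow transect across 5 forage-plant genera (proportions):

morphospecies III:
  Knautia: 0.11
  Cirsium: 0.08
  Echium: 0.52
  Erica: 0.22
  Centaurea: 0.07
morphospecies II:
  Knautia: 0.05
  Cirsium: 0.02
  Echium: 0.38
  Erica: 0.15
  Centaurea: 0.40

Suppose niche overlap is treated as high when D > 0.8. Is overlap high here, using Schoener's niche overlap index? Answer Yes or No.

No

Σ|p₁ᵢ − p₂ᵢ| = 0.06 + 0.06 + 0.14 + 0.07 + 0.33 = 0.66
D = 1 − ½ × 0.66 = 1 − 0.330 = 0.6700
D = 0.6700 < 0.8 → No.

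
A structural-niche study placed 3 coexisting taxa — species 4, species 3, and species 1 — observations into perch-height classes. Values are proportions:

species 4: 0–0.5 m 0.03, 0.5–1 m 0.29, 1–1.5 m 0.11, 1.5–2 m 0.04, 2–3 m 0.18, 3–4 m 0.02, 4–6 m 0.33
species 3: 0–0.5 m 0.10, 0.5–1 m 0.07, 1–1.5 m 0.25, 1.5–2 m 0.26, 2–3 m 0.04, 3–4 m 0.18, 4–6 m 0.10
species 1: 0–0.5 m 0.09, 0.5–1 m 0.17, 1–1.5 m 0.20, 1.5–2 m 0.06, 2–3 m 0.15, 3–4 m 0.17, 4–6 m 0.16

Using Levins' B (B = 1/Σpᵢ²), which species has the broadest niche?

Σp_4ᵢ² = 0.03² + 0.29² + 0.11² + 0.04² + 0.18² + 0.02² + 0.33² = 0.0009 + 0.0841 + 0.0121 + 0.0016 + 0.0324 + 0.0004 + 0.1089 = 0.2404
B_4 = 1 / 0.2404 = 4.1597
Σp_3ᵢ² = 0.10² + 0.07² + 0.25² + 0.26² + 0.04² + 0.18² + 0.10² = 0.0100 + 0.0049 + 0.0625 + 0.0676 + 0.0016 + 0.0324 + 0.0100 = 0.1890
B_3 = 1 / 0.1890 = 5.2910
Σp_1ᵢ² = 0.09² + 0.17² + 0.20² + 0.06² + 0.15² + 0.17² + 0.16² = 0.0081 + 0.0289 + 0.0400 + 0.0036 + 0.0225 + 0.0289 + 0.0256 = 0.1576
B_1 = 1 / 0.1576 = 6.3452
Highest B → broadest niche (most generalist): species 1 (B = 6.35).

species 1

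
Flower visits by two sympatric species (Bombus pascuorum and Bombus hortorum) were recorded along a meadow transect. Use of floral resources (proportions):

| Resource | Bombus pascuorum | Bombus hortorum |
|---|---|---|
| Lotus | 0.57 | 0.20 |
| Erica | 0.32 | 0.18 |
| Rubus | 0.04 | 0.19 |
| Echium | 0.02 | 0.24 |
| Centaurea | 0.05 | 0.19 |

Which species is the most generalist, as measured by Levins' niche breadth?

Bombus hortorum

Σp_pascᵢ² = 0.57² + 0.32² + 0.04² + 0.02² + 0.05² = 0.3249 + 0.1024 + 0.0016 + 0.0004 + 0.0025 = 0.4318
B_pasc = 1 / 0.4318 = 2.3159
Σp_hortᵢ² = 0.20² + 0.18² + 0.19² + 0.24² + 0.19² = 0.0400 + 0.0324 + 0.0361 + 0.0576 + 0.0361 = 0.2022
B_hort = 1 / 0.2022 = 4.9456
Highest B → broadest niche (most generalist): Bombus hortorum (B = 4.95).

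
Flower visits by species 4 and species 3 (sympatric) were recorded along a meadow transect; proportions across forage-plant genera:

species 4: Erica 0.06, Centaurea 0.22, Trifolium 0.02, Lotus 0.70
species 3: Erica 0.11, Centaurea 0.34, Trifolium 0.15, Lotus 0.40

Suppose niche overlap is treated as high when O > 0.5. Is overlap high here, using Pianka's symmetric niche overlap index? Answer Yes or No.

Yes

Σ p₁ᵢp₂ᵢ = 0.0066 + 0.0748 + 0.0030 + 0.2800 = 0.3644
Σp_1ᵢ² = 0.06² + 0.22² + 0.02² + 0.70² = 0.0036 + 0.0484 + 0.0004 + 0.4900 = 0.5424
Σp_2ᵢ² = 0.11² + 0.34² + 0.15² + 0.40² = 0.0121 + 0.1156 + 0.0225 + 0.1600 = 0.3102
O = 0.3644 / √(0.5424 × 0.3102) = 0.3644 / 0.41019 = 0.8884
O = 0.8884 > 0.5 → Yes.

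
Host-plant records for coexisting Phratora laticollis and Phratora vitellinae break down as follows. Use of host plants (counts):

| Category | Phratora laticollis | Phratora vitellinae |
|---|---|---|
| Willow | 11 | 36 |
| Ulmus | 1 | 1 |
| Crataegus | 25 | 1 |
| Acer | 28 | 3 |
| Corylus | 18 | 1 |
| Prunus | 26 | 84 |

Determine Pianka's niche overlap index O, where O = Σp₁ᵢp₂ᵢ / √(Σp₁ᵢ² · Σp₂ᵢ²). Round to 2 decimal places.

0.59

Proportions for Phratora laticollis (n=109): 11/109=0.1009, 1/109=0.0092, 25/109=0.2294, 28/109=0.2569, 18/109=0.1651, 26/109=0.2385
Proportions for Phratora vitellinae (n=126): 36/126=0.2857, 1/126=0.0079, 1/126=0.0079, 3/126=0.0238, 1/126=0.0079, 84/126=0.6667
Σ p₁ᵢp₂ᵢ = 0.028827 + 0.000073 + 0.001812 + 0.006114 + 0.001304 + 0.159008 = 0.197138
Σp_1ᵢ² = 0.1009² + 0.0092² + 0.2294² + 0.2569² + 0.1651² + 0.2385² = 0.010181 + 0.000085 + 0.052624 + 0.065998 + 0.027258 + 0.056882 = 0.213028
Σp_2ᵢ² = 0.2857² + 0.0079² + 0.0079² + 0.0238² + 0.0079² + 0.6667² = 0.081624 + 0.000062 + 0.000062 + 0.000566 + 0.000062 + 0.444489 = 0.526865
O = 0.197138 / √(0.213028 × 0.526865) = 0.197138 / 0.3350179 = 0.5884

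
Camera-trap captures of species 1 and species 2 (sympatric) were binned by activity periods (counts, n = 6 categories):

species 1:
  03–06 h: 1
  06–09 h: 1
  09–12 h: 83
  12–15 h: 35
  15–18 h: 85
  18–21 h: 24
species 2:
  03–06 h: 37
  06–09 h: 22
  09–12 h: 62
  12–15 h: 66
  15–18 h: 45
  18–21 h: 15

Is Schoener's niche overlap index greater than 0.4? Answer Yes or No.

Yes

Proportions for species 1 (n=229): 1/229=0.0044, 1/229=0.0044, 83/229=0.3624, 35/229=0.1528, 85/229=0.3712, 24/229=0.1048
Proportions for species 2 (n=247): 37/247=0.1498, 22/247=0.0891, 62/247=0.2510, 66/247=0.2672, 45/247=0.1822, 15/247=0.0607
Σ|p₁ᵢ − p₂ᵢ| = 0.1454 + 0.0847 + 0.1114 + 0.1144 + 0.1890 + 0.0441 = 0.6890
D = 1 − ½ × 0.6890 = 1 − 0.34450 = 0.65550
D = 0.65550 > 0.4 → Yes.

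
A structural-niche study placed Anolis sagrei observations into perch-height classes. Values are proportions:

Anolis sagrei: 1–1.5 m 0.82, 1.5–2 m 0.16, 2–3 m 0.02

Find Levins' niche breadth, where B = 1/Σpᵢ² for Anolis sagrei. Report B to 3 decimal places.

1.432

Σpᵢ² = 0.82² + 0.16² + 0.02² = 0.6724 + 0.0256 + 0.0004 = 0.6984
B = 1 / 0.6984 = 1.43184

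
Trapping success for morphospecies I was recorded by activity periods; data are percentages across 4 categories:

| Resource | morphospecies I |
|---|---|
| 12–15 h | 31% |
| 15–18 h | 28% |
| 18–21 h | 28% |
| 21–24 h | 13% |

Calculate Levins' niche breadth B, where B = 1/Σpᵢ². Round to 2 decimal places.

Convert percentages to proportions (divide by 100).
Σpᵢ² = 0.31² + 0.28² + 0.28² + 0.13² = 0.0961 + 0.0784 + 0.0784 + 0.0169 = 0.2698
B = 1 / 0.2698 = 3.7064

3.71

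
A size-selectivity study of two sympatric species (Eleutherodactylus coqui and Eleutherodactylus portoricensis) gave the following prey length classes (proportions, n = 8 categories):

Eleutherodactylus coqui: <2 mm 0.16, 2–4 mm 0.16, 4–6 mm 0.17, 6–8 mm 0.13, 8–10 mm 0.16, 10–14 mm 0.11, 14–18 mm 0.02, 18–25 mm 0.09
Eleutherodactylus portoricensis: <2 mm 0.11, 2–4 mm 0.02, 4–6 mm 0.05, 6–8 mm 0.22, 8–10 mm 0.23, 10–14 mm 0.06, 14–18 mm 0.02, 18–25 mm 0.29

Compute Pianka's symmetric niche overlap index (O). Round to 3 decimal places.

Σ p₁ᵢp₂ᵢ = 0.0176 + 0.0032 + 0.0085 + 0.0286 + 0.0368 + 0.0066 + 0.0004 + 0.0261 = 0.1278
Σp_1ᵢ² = 0.16² + 0.16² + 0.17² + 0.13² + 0.16² + 0.11² + 0.02² + 0.09² = 0.0256 + 0.0256 + 0.0289 + 0.0169 + 0.0256 + 0.0121 + 0.0004 + 0.0081 = 0.1432
Σp_2ᵢ² = 0.11² + 0.02² + 0.05² + 0.22² + 0.23² + 0.06² + 0.02² + 0.29² = 0.0121 + 0.0004 + 0.0025 + 0.0484 + 0.0529 + 0.0036 + 0.0004 + 0.0841 = 0.2044
O = 0.1278 / √(0.1432 × 0.2044) = 0.1278 / 0.171085 = 0.74700

0.747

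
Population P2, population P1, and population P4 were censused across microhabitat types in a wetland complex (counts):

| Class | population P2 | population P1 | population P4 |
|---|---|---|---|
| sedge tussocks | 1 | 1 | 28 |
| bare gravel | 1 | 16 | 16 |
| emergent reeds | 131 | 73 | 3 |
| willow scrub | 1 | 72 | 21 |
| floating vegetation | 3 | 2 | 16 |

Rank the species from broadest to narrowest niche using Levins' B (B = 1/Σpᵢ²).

Proportions for population P2 (n=137): 1/137=0.0073, 1/137=0.0073, 131/137=0.9562, 1/137=0.0073, 3/137=0.0219
Proportions for population P1 (n=164): 1/164=0.0061, 16/164=0.0976, 73/164=0.4451, 72/164=0.4390, 2/164=0.0122
Proportions for population P4 (n=84): 28/84=0.3333, 16/84=0.1905, 3/84=0.0357, 21/84=0.2500, 16/84=0.1905
Σp_P2ᵢ² = 0.0073² + 0.0073² + 0.9562² + 0.0073² + 0.0219² = 0.000053 + 0.000053 + 0.914318 + 0.000053 + 0.000480 = 0.914957
B_P2 = 1 / 0.914957 = 1.0929
Σp_P1ᵢ² = 0.0061² + 0.0976² + 0.4451² + 0.4390² + 0.0122² = 0.000037 + 0.009526 + 0.198114 + 0.192721 + 0.000149 = 0.400547
B_P1 = 1 / 0.400547 = 2.4966
Σp_P4ᵢ² = 0.3333² + 0.1905² + 0.0357² + 0.2500² + 0.1905² = 0.111089 + 0.036290 + 0.001274 + 0.062500 + 0.036290 = 0.247443
B_P4 = 1 / 0.247443 = 4.0413
Ranking by B (broadest → narrowest): population P4 (4.04) > population P1 (2.50) > population P2 (1.09)

population P4 > population P1 > population P2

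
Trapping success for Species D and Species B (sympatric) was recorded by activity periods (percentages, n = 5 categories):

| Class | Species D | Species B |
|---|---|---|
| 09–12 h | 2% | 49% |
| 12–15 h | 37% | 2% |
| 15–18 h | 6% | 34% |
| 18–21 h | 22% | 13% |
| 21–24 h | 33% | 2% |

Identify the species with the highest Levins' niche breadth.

Convert percentages to proportions (divide by 100).
Σp_Dᵢ² = 0.02² + 0.37² + 0.06² + 0.22² + 0.33² = 0.0004 + 0.1369 + 0.0036 + 0.0484 + 0.1089 = 0.2982
B_D = 1 / 0.2982 = 3.3535
Σp_Bᵢ² = 0.49² + 0.02² + 0.34² + 0.13² + 0.02² = 0.2401 + 0.0004 + 0.1156 + 0.0169 + 0.0004 = 0.3734
B_B = 1 / 0.3734 = 2.6781
Highest B → broadest niche (most generalist): Species D (B = 3.35).

Species D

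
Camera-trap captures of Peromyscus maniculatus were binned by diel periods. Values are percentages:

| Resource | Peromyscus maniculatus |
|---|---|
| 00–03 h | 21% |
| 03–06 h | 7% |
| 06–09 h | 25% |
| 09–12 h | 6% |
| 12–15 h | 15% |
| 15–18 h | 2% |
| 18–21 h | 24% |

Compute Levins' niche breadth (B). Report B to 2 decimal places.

5.11

Convert percentages to proportions (divide by 100).
Σpᵢ² = 0.21² + 0.07² + 0.25² + 0.06² + 0.15² + 0.02² + 0.24² = 0.0441 + 0.0049 + 0.0625 + 0.0036 + 0.0225 + 0.0004 + 0.0576 = 0.1956
B = 1 / 0.1956 = 5.1125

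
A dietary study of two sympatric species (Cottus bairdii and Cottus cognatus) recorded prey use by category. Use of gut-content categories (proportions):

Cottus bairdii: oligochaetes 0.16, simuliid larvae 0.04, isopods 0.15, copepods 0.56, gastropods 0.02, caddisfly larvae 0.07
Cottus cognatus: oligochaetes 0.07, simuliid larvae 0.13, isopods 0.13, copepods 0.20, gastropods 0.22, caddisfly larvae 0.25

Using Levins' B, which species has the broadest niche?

Σp_bairᵢ² = 0.16² + 0.04² + 0.15² + 0.56² + 0.02² + 0.07² = 0.0256 + 0.0016 + 0.0225 + 0.3136 + 0.0004 + 0.0049 = 0.3686
B_bair = 1 / 0.3686 = 2.7130
Σp_cognᵢ² = 0.07² + 0.13² + 0.13² + 0.20² + 0.22² + 0.25² = 0.0049 + 0.0169 + 0.0169 + 0.0400 + 0.0484 + 0.0625 = 0.1896
B_cogn = 1 / 0.1896 = 5.2743
Highest B → broadest niche (most generalist): Cottus cognatus (B = 5.27).

Cottus cognatus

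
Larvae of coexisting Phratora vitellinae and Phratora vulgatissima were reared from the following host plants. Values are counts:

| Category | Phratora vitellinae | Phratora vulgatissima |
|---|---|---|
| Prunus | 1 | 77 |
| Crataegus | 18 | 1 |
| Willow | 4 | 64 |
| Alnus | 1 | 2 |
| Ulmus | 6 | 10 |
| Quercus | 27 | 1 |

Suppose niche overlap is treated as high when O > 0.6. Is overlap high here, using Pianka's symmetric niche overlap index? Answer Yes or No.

No

Proportions for Phratora vitellinae (n=57): 1/57=0.0175, 18/57=0.3158, 4/57=0.0702, 1/57=0.0175, 6/57=0.1053, 27/57=0.4737
Proportions for Phratora vulgatissima (n=155): 77/155=0.4968, 1/155=0.0065, 64/155=0.4129, 2/155=0.0129, 10/155=0.0645, 1/155=0.0065
Σ p₁ᵢp₂ᵢ = 0.008694 + 0.002053 + 0.028986 + 0.000226 + 0.006792 + 0.003079 = 0.049830
Σp_1ᵢ² = 0.0175² + 0.3158² + 0.0702² + 0.0175² + 0.1053² + 0.4737² = 0.000306 + 0.099730 + 0.004928 + 0.000306 + 0.011088 + 0.224392 = 0.340750
Σp_2ᵢ² = 0.4968² + 0.0065² + 0.4129² + 0.0129² + 0.0645² + 0.0065² = 0.246810 + 0.000042 + 0.170486 + 0.000166 + 0.004160 + 0.000042 = 0.421706
O = 0.049830 / √(0.340750 × 0.421706) = 0.049830 / 0.3790730 = 0.1315
O = 0.1315 < 0.6 → No.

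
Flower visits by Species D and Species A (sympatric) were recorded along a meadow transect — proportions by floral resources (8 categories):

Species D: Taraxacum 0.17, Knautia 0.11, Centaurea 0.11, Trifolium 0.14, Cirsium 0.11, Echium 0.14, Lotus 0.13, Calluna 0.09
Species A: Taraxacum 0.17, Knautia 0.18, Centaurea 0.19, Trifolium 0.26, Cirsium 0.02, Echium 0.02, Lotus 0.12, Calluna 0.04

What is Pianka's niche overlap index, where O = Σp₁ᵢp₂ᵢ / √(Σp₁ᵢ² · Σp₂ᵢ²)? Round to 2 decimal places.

0.85

Σ p₁ᵢp₂ᵢ = 0.0289 + 0.0198 + 0.0209 + 0.0364 + 0.0022 + 0.0028 + 0.0156 + 0.0036 = 0.1302
Σp_1ᵢ² = 0.17² + 0.11² + 0.11² + 0.14² + 0.11² + 0.14² + 0.13² + 0.09² = 0.0289 + 0.0121 + 0.0121 + 0.0196 + 0.0121 + 0.0196 + 0.0169 + 0.0081 = 0.1294
Σp_2ᵢ² = 0.17² + 0.18² + 0.19² + 0.26² + 0.02² + 0.02² + 0.12² + 0.04² = 0.0289 + 0.0324 + 0.0361 + 0.0676 + 0.0004 + 0.0004 + 0.0144 + 0.0016 = 0.1818
O = 0.1302 / √(0.1294 × 0.1818) = 0.1302 / 0.15338 = 0.8489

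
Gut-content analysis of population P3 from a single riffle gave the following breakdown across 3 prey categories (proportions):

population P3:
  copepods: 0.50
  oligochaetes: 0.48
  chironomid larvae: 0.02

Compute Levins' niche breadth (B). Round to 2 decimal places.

2.08

Σpᵢ² = 0.50² + 0.48² + 0.02² = 0.2500 + 0.2304 + 0.0004 = 0.4808
B = 1 / 0.4808 = 2.0799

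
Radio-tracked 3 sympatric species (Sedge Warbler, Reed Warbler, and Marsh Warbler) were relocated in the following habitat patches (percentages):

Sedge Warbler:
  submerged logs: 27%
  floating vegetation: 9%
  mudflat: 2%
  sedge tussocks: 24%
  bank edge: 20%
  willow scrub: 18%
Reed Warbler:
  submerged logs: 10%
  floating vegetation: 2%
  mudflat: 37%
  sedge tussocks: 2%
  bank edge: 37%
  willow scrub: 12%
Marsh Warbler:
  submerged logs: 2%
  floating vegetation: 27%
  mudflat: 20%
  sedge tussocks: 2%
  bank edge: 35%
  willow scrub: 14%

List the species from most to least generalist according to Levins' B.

Sedge Warbler > Marsh Warbler > Reed Warbler

Convert percentages to proportions (divide by 100).
Σp_Sedgᵢ² = 0.27² + 0.09² + 0.02² + 0.24² + 0.20² + 0.18² = 0.0729 + 0.0081 + 0.0004 + 0.0576 + 0.0400 + 0.0324 = 0.2114
B_Sedg = 1 / 0.2114 = 4.7304
Σp_Reedᵢ² = 0.10² + 0.02² + 0.37² + 0.02² + 0.37² + 0.12² = 0.0100 + 0.0004 + 0.1369 + 0.0004 + 0.1369 + 0.0144 = 0.2990
B_Reed = 1 / 0.2990 = 3.3445
Σp_Marsᵢ² = 0.02² + 0.27² + 0.20² + 0.02² + 0.35² + 0.14² = 0.0004 + 0.0729 + 0.0400 + 0.0004 + 0.1225 + 0.0196 = 0.2558
B_Mars = 1 / 0.2558 = 3.9093
Ranking by B (broadest → narrowest): Sedge Warbler (4.73) > Marsh Warbler (3.91) > Reed Warbler (3.34)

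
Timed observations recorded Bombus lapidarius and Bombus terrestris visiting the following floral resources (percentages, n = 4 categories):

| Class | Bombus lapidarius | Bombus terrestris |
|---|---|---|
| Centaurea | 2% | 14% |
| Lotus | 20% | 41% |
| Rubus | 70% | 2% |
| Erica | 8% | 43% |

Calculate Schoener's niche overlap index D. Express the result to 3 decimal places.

Convert percentages to proportions (divide by 100).
Σ|p₁ᵢ − p₂ᵢ| = 0.12 + 0.21 + 0.68 + 0.35 = 1.36
D = 1 − ½ × 1.36 = 1 − 0.680 = 0.32000

0.320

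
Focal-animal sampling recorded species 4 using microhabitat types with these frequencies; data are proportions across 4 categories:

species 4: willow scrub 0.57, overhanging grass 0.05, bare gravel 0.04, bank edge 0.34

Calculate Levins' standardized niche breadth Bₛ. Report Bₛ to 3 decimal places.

0.416

Σpᵢ² = 0.57² + 0.05² + 0.04² + 0.34² = 0.3249 + 0.0025 + 0.0016 + 0.1156 = 0.4446
B = 1 / 0.4446 = 2.24921
Bₛ = (B − 1)/(n − 1) = (2.24921 − 1)/(4 − 1) = 1.24921/3 = 0.41640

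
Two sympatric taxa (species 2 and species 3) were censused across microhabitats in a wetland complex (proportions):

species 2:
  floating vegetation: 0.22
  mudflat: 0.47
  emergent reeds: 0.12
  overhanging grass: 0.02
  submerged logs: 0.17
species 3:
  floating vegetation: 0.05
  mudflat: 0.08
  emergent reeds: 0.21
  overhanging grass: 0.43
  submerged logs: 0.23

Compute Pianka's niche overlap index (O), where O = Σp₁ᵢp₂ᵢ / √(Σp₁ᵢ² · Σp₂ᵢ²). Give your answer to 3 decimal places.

0.403

Σ p₁ᵢp₂ᵢ = 0.0110 + 0.0376 + 0.0252 + 0.0086 + 0.0391 = 0.1215
Σp_1ᵢ² = 0.22² + 0.47² + 0.12² + 0.02² + 0.17² = 0.0484 + 0.2209 + 0.0144 + 0.0004 + 0.0289 = 0.3130
Σp_2ᵢ² = 0.05² + 0.08² + 0.21² + 0.43² + 0.23² = 0.0025 + 0.0064 + 0.0441 + 0.1849 + 0.0529 = 0.2908
O = 0.1215 / √(0.3130 × 0.2908) = 0.1215 / 0.301696 = 0.40272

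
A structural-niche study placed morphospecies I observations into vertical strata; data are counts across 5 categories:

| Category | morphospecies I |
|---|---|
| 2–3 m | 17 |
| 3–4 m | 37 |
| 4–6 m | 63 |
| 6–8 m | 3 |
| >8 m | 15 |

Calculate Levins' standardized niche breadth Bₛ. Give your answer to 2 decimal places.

Proportions for morphospecies I (n=135): 17/135=0.1259, 37/135=0.2741, 63/135=0.4667, 3/135=0.0222, 15/135=0.1111
Σpᵢ² = 0.1259² + 0.2741² + 0.4667² + 0.0222² + 0.1111² = 0.015851 + 0.075131 + 0.217809 + 0.000493 + 0.012343 = 0.321627
B = 1 / 0.321627 = 3.1092
Bₛ = (B − 1)/(n − 1) = (3.1092 − 1)/(5 − 1) = 2.1092/4 = 0.5273

0.53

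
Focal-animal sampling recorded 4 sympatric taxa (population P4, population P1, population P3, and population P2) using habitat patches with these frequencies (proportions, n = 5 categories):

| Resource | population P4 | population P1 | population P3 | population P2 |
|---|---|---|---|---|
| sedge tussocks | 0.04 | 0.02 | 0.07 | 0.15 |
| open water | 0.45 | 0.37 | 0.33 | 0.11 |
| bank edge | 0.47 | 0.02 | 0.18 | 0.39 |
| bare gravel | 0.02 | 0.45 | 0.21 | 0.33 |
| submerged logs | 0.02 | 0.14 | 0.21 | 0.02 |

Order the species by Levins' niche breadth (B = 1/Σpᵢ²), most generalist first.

Σp_P4ᵢ² = 0.04² + 0.45² + 0.47² + 0.02² + 0.02² = 0.0016 + 0.2025 + 0.2209 + 0.0004 + 0.0004 = 0.4258
B_P4 = 1 / 0.4258 = 2.3485
Σp_P1ᵢ² = 0.02² + 0.37² + 0.02² + 0.45² + 0.14² = 0.0004 + 0.1369 + 0.0004 + 0.2025 + 0.0196 = 0.3598
B_P1 = 1 / 0.3598 = 2.7793
Σp_P3ᵢ² = 0.07² + 0.33² + 0.18² + 0.21² + 0.21² = 0.0049 + 0.1089 + 0.0324 + 0.0441 + 0.0441 = 0.2344
B_P3 = 1 / 0.2344 = 4.2662
Σp_P2ᵢ² = 0.15² + 0.11² + 0.39² + 0.33² + 0.02² = 0.0225 + 0.0121 + 0.1521 + 0.1089 + 0.0004 = 0.2960
B_P2 = 1 / 0.2960 = 3.3784
Ranking by B (broadest → narrowest): population P3 (4.27) > population P2 (3.38) > population P1 (2.78) > population P4 (2.35)

population P3 > population P2 > population P1 > population P4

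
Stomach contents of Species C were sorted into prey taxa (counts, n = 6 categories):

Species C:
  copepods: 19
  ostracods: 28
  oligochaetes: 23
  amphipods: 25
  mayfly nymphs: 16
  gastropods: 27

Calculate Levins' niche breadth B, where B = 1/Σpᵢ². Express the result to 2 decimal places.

Proportions for Species C (n=138): 19/138=0.1377, 28/138=0.2029, 23/138=0.1667, 25/138=0.1812, 16/138=0.1159, 27/138=0.1957
Σpᵢ² = 0.1377² + 0.2029² + 0.1667² + 0.1812² + 0.1159² + 0.1957² = 0.018961 + 0.041168 + 0.027789 + 0.032833 + 0.013433 + 0.038298 = 0.172482
B = 1 / 0.172482 = 5.7977

5.80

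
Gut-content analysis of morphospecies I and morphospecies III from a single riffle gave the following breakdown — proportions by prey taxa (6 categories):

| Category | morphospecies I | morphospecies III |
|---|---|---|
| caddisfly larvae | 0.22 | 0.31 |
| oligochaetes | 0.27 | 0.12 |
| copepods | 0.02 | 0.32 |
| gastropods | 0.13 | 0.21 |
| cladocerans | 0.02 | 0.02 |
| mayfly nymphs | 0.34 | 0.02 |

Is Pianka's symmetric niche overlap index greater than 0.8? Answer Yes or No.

No

Σ p₁ᵢp₂ᵢ = 0.0682 + 0.0324 + 0.0064 + 0.0273 + 0.0004 + 0.0068 = 0.1415
Σp_1ᵢ² = 0.22² + 0.27² + 0.02² + 0.13² + 0.02² + 0.34² = 0.0484 + 0.0729 + 0.0004 + 0.0169 + 0.0004 + 0.1156 = 0.2546
Σp_2ᵢ² = 0.31² + 0.12² + 0.32² + 0.21² + 0.02² + 0.02² = 0.0961 + 0.0144 + 0.1024 + 0.0441 + 0.0004 + 0.0004 = 0.2578
O = 0.1415 / √(0.2546 × 0.2578) = 0.1415 / 0.25620 = 0.5523
O = 0.5523 < 0.8 → No.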